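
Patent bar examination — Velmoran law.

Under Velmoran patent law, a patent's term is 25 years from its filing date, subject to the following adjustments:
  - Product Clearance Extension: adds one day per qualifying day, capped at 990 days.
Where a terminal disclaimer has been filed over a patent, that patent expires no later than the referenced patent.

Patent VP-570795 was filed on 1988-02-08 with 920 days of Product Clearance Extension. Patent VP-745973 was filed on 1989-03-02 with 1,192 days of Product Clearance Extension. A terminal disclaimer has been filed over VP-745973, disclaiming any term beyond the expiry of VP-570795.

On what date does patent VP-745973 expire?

August 17, 2015

Natural term of VP-745973:
  Base: filing + 25 years → 2 March 2014.
  Product Clearance Extension: 1192 days claimed exceeds the 990-day cap, so +990 days → 16 November 2016.
Expiry of referenced patent VP-570795:
  Base: filing + 25 years → 8 February 2013.
  Product Clearance Extension: 920 days (within the 990-day cap) → +920 days → 17 August 2015.
Terminal disclaimer: VP-745973 expires on the earlier of 16 November 2016 and 17 August 2015.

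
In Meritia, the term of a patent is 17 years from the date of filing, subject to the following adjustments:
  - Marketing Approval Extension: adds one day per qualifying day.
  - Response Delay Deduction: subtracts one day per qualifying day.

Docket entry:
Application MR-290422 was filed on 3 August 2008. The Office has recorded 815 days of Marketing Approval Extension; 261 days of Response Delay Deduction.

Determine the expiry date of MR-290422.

2027-02-08

Base term: filing date + 17 years → 3 August 2025.
Marketing Approval Extension: +815 days → 27 October 2027.
Response Delay Deduction: −261 days → 8 February 2027.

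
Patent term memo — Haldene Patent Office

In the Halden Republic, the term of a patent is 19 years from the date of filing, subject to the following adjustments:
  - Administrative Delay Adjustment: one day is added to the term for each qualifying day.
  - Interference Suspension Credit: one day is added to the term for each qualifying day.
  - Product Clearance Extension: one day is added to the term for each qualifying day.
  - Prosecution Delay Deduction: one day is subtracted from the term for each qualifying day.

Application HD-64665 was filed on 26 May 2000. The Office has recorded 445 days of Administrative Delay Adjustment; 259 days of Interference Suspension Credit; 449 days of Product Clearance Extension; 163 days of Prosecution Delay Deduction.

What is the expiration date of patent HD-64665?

Base term: filing date + 19 years → 26 May 2019.
Administrative Delay Adjustment: +445 days → 13 August 2020.
Interference Suspension Credit: +259 days → 29 April 2021.
Product Clearance Extension: +449 days → 22 July 2022.
Prosecution Delay Deduction: −163 days → 9 February 2022.

February 9, 2022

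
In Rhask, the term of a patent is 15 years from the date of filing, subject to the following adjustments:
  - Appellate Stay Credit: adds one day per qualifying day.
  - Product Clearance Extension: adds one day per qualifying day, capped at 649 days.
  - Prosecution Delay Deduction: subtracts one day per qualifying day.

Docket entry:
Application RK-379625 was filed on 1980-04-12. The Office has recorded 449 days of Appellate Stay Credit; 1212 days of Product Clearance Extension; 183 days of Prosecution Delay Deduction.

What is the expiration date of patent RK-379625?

Base term: filing date + 15 years → 12 April 1995.
Appellate Stay Credit: +449 days → 4 July 1996.
Product Clearance Extension: 1212 days claimed exceeds the 649-day cap, so +649 days → 14 April 1998.
Prosecution Delay Deduction: −183 days → 13 October 1997.

1997-10-13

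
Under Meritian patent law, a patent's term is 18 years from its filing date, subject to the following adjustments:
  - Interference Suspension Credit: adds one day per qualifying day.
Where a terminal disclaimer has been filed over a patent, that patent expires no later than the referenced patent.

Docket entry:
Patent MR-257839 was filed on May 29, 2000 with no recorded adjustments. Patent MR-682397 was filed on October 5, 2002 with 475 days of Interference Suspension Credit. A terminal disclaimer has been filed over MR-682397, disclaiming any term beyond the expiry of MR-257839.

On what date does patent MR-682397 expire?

May 29, 2018

Natural term of MR-682397:
  Base: filing + 18 years → 5 October 2020.
  Interference Suspension Credit: +475 days → 23 January 2022.
Expiry of referenced patent MR-257839:
  Base: filing + 18 years → 29 May 2018.
Terminal disclaimer: MR-682397 expires on the earlier of 23 January 2022 and 29 May 2018.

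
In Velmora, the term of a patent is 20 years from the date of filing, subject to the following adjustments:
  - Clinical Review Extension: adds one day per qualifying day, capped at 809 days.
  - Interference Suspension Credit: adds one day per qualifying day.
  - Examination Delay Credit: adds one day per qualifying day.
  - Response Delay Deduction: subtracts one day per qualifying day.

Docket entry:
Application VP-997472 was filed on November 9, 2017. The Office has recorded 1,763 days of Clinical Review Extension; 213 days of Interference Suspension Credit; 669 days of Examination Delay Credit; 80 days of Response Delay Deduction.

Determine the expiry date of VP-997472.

Base term: filing date + 20 years → 9 November 2037.
Clinical Review Extension: 1763 days claimed exceeds the 809-day cap, so +809 days → 27 January 2040.
Interference Suspension Credit: +213 days → 27 August 2040.
Examination Delay Credit: +669 days → 27 June 2042.
Response Delay Deduction: −80 days → 8 April 2042.

April 8, 2042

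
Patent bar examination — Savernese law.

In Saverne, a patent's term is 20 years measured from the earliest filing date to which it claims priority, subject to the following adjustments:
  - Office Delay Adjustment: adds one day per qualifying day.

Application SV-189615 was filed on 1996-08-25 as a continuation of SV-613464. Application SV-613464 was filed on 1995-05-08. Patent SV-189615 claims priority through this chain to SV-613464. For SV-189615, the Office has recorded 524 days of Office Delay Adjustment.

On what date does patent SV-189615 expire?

October 13, 2016

Earliest priority filing: 8 May 1995.
Base term: 8 May 1995 + 20 years → 8 May 2015.
Office Delay Adjustment: +524 days → 13 October 2016.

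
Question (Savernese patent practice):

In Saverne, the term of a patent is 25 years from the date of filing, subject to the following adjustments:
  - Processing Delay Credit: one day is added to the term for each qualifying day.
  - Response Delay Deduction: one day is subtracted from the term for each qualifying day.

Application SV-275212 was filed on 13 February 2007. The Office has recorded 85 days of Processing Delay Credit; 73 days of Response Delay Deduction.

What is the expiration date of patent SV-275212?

Base term: filing date + 25 years → 13 February 2032.
Processing Delay Credit: +85 days → 8 May 2032.
Response Delay Deduction: −73 days → 25 February 2032.

February 25, 2032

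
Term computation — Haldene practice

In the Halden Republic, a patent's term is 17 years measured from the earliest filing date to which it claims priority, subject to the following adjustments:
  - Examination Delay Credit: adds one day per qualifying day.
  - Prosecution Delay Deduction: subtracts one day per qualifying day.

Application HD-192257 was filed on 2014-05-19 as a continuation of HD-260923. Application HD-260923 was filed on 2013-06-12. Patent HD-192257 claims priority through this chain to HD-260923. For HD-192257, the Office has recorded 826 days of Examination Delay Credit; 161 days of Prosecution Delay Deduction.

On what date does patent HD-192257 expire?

April 7, 2032

Earliest priority filing: 12 June 2013.
Base term: 12 June 2013 + 17 years → 12 June 2030.
Examination Delay Credit: +826 days → 15 September 2032.
Prosecution Delay Deduction: −161 days → 7 April 2032.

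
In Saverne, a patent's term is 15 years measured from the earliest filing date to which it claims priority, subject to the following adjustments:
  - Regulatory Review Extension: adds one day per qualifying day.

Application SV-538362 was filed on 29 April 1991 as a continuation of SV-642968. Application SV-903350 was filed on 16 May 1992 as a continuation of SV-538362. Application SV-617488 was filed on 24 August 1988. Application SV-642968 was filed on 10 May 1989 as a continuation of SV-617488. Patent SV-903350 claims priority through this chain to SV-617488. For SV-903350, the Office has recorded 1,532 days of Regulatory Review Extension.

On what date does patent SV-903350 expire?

Earliest priority filing: 24 August 1988.
Base term: 24 August 1988 + 15 years → 24 August 2003.
Regulatory Review Extension: +1532 days → 3 November 2007.

November 3, 2007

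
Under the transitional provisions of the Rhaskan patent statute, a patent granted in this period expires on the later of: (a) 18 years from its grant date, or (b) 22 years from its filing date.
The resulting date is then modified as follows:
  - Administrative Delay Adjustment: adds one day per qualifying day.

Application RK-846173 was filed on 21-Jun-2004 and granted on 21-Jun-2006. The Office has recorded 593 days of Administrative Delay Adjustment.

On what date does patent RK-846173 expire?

February 4, 2028

(a) grant + 18 years → 21 June 2024.
(b) filing + 22 years → 21 June 2026.
Later of the two: 21 June 2026.
Administrative Delay Adjustment: +593 days → 4 February 2028.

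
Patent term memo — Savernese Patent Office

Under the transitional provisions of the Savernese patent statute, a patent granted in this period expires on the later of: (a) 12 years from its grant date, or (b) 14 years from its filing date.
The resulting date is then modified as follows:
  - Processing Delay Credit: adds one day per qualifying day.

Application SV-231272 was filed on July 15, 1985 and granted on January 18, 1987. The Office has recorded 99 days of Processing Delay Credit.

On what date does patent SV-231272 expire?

1999-10-22

(a) grant + 12 years → 18 January 1999.
(b) filing + 14 years → 15 July 1999.
Later of the two: 15 July 1999.
Processing Delay Credit: +99 days → 22 October 1999.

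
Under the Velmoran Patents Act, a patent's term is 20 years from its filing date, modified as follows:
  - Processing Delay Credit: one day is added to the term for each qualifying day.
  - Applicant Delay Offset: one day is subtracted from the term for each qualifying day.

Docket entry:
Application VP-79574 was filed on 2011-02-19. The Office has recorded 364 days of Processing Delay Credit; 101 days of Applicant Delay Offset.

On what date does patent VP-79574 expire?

Base term: filing date + 20 years → 19 February 2031.
Processing Delay Credit: +364 days → 18 February 2032.
Applicant Delay Offset: −101 days → 9 November 2031.

2031-11-09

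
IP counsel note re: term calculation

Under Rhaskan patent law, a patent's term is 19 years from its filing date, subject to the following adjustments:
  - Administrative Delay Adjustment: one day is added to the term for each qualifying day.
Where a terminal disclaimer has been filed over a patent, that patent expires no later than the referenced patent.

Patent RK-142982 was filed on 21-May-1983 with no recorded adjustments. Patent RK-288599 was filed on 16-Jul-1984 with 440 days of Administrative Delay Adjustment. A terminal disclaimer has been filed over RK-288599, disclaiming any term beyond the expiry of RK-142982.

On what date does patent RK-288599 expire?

2002-05-21

Natural term of RK-288599:
  Base: filing + 19 years → 16 July 2003.
  Administrative Delay Adjustment: +440 days → 28 September 2004.
Expiry of referenced patent RK-142982:
  Base: filing + 19 years → 21 May 2002.
Terminal disclaimer: RK-288599 expires on the earlier of 28 September 2004 and 21 May 2002.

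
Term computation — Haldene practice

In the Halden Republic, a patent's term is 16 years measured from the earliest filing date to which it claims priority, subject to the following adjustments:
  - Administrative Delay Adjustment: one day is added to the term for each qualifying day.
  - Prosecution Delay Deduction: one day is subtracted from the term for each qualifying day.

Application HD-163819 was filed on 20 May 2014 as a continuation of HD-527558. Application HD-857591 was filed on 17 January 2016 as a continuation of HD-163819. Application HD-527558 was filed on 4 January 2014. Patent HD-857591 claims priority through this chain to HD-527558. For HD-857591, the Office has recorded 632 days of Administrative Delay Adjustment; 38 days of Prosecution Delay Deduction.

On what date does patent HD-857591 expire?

2031-08-21

Earliest priority filing: 4 January 2014.
Base term: 4 January 2014 + 16 years → 4 January 2030.
Administrative Delay Adjustment: +632 days → 28 September 2031.
Prosecution Delay Deduction: −38 days → 21 August 2031.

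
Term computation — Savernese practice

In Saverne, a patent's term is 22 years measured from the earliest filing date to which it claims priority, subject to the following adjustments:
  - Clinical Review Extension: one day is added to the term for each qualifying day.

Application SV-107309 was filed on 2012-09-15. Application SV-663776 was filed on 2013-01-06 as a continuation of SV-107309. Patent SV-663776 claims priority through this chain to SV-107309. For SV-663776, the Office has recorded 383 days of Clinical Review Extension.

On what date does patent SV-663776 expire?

Earliest priority filing: 15 September 2012.
Base term: 15 September 2012 + 22 years → 15 September 2034.
Clinical Review Extension: +383 days → 3 October 2035.

2035-10-03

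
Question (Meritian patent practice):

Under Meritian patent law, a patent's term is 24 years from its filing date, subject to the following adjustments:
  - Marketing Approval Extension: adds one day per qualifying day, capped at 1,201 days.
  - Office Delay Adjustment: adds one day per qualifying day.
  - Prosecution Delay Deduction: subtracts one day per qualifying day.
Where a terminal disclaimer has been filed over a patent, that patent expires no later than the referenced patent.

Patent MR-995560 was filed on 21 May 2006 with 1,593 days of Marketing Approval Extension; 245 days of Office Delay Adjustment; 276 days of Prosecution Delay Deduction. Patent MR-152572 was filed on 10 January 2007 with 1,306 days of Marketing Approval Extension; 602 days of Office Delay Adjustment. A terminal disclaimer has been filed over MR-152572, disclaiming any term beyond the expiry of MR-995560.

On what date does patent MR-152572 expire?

August 3, 2033

Natural term of MR-152572:
  Base: filing + 24 years → 10 January 2031.
  Marketing Approval Extension: 1306 days claimed exceeds the 1201-day cap, so +1201 days → 25 April 2034.
  Office Delay Adjustment: +602 days → 18 December 2035.
Expiry of referenced patent MR-995560:
  Base: filing + 24 years → 21 May 2030.
  Marketing Approval Extension: 1593 days claimed exceeds the 1201-day cap, so +1201 days → 3 September 2033.
  Office Delay Adjustment: +245 days → 6 May 2034.
  Prosecution Delay Deduction: −276 days → 3 August 2033.
Terminal disclaimer: MR-152572 expires on the earlier of 18 December 2035 and 3 August 2033.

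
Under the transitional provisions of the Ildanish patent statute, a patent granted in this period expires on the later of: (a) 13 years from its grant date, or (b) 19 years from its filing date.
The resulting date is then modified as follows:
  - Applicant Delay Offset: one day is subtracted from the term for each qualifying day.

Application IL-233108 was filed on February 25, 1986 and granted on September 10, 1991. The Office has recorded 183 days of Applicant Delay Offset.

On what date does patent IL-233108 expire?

(a) grant + 13 years → 10 September 2004.
(b) filing + 19 years → 25 February 2005.
Later of the two: 25 February 2005.
Applicant Delay Offset: −183 days → 26 August 2004.

August 26, 2004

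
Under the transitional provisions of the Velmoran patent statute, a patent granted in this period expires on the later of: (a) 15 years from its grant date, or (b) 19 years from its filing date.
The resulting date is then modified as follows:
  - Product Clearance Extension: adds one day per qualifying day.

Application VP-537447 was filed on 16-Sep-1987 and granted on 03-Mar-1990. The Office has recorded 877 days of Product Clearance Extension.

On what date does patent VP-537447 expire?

February 9, 2009

(a) grant + 15 years → 3 March 2005.
(b) filing + 19 years → 16 September 2006.
Later of the two: 16 September 2006.
Product Clearance Extension: +877 days → 9 February 2009.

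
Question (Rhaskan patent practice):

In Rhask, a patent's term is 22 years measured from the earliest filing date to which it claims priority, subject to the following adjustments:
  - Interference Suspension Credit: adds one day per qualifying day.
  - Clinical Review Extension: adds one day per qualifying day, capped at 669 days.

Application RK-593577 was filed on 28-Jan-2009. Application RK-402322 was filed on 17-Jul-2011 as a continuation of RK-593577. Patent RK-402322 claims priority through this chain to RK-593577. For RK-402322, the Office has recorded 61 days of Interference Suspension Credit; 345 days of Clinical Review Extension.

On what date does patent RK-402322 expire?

Earliest priority filing: 28 January 2009.
Base term: 28 January 2009 + 22 years → 28 January 2031.
Interference Suspension Credit: +61 days → 30 March 2031.
Clinical Review Extension: 345 days (within the 669-day cap) → +345 days → 9 March 2032.

2032-03-09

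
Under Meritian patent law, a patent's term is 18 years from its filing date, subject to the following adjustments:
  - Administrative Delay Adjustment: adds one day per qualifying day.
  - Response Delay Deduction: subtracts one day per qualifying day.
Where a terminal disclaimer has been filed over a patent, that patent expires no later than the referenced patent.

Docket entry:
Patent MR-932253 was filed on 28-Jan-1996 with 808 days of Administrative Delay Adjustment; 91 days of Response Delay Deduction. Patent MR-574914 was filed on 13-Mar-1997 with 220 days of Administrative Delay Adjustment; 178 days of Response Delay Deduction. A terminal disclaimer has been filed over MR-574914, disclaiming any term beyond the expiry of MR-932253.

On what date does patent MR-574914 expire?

2015-04-24

Natural term of MR-574914:
  Base: filing + 18 years → 13 March 2015.
  Administrative Delay Adjustment: +220 days → 19 October 2015.
  Response Delay Deduction: −178 days → 24 April 2015.
Expiry of referenced patent MR-932253:
  Base: filing + 18 years → 28 January 2014.
  Administrative Delay Adjustment: +808 days → 15 April 2016.
  Response Delay Deduction: −91 days → 15 January 2016.
Terminal disclaimer: MR-574914 expires on the earlier of 24 April 2015 and 15 January 2016.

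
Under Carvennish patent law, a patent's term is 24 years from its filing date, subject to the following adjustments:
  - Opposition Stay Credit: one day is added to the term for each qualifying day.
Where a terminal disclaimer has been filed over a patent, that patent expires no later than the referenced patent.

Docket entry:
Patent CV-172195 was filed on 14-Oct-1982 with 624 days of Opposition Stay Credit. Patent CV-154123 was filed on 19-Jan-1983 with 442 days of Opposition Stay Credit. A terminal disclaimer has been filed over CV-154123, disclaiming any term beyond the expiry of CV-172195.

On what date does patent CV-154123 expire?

Natural term of CV-154123:
  Base: filing + 24 years → 19 January 2007.
  Opposition Stay Credit: +442 days → 5 April 2008.
Expiry of referenced patent CV-172195:
  Base: filing + 24 years → 14 October 2006.
  Opposition Stay Credit: +624 days → 29 June 2008.
Terminal disclaimer: CV-154123 expires on the earlier of 5 April 2008 and 29 June 2008.

2008-04-05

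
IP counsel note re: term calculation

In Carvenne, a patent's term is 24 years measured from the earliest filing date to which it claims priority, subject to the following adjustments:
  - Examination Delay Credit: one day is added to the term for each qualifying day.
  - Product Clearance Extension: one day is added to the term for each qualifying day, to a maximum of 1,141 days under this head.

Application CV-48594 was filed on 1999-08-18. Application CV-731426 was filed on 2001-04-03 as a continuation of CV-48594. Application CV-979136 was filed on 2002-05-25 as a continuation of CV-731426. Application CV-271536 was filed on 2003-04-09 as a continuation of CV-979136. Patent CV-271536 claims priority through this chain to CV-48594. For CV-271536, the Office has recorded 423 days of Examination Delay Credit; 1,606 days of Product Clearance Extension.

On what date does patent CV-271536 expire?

Earliest priority filing: 18 August 1999.
Base term: 18 August 1999 + 24 years → 18 August 2023.
Examination Delay Credit: +423 days → 14 October 2024.
Product Clearance Extension: 1606 days claimed exceeds the 1141-day cap, so +1141 days → 29 November 2027.

November 29, 2027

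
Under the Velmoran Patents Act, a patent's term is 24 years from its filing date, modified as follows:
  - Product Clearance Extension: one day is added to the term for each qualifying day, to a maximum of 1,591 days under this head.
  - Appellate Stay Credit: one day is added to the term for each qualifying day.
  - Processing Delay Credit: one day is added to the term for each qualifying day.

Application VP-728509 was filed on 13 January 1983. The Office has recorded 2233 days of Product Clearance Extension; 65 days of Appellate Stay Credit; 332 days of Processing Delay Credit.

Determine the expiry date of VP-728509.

Base term: filing date + 24 years → 13 January 2007.
Product Clearance Extension: 2233 days claimed exceeds the 1591-day cap, so +1591 days → 23 May 2011.
Appellate Stay Credit: +65 days → 27 July 2011.
Processing Delay Credit: +332 days → 23 June 2012.

2012-06-23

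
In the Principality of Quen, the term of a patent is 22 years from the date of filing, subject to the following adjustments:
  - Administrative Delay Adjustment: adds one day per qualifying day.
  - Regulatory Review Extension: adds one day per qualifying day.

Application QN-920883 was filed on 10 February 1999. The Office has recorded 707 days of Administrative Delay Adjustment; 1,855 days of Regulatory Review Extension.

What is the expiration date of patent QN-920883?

Base term: filing date + 22 years → 10 February 2021.
Administrative Delay Adjustment: +707 days → 18 January 2023.
Regulatory Review Extension: +1855 days → 16 February 2028.

February 16, 2028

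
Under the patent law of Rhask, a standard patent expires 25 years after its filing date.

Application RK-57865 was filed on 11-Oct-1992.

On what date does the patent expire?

Filing date + 25 years → 11 October 2017.

October 11, 2017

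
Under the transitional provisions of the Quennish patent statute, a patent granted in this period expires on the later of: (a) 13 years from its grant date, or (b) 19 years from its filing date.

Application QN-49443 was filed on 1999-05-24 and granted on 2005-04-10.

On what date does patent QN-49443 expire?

(a) grant + 13 years → 10 April 2018.
(b) filing + 19 years → 24 May 2018.
Later of the two: 24 May 2018.

2018-05-24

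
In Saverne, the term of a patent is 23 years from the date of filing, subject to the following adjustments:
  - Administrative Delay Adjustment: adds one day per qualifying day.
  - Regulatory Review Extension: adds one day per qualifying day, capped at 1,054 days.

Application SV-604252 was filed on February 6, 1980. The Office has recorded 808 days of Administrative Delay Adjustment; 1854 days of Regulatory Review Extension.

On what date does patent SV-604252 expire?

2008-03-13

Base term: filing date + 23 years → 6 February 2003.
Administrative Delay Adjustment: +808 days → 24 April 2005.
Regulatory Review Extension: 1854 days claimed exceeds the 1054-day cap, so +1054 days → 13 March 2008.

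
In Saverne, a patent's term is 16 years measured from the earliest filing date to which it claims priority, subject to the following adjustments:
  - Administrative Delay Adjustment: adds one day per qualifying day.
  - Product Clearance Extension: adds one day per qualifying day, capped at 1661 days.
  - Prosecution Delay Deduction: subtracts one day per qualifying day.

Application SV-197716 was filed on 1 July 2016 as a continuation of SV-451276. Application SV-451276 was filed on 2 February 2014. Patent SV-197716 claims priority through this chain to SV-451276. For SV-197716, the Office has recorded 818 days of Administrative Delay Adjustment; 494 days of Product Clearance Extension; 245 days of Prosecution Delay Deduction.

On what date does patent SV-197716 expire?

Earliest priority filing: 2 February 2014.
Base term: 2 February 2014 + 16 years → 2 February 2030.
Administrative Delay Adjustment: +818 days → 30 April 2032.
Product Clearance Extension: 494 days (within the 1661-day cap) → +494 days → 6 September 2033.
Prosecution Delay Deduction: −245 days → 4 January 2033.

January 4, 2033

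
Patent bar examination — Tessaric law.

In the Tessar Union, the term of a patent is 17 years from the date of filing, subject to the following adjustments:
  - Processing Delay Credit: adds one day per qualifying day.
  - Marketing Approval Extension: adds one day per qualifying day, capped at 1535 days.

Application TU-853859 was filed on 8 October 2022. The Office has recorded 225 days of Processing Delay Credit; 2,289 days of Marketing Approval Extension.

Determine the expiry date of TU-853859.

August 2, 2044

Base term: filing date + 17 years → 8 October 2039.
Processing Delay Credit: +225 days → 20 May 2040.
Marketing Approval Extension: 2289 days claimed exceeds the 1535-day cap, so +1535 days → 2 August 2044.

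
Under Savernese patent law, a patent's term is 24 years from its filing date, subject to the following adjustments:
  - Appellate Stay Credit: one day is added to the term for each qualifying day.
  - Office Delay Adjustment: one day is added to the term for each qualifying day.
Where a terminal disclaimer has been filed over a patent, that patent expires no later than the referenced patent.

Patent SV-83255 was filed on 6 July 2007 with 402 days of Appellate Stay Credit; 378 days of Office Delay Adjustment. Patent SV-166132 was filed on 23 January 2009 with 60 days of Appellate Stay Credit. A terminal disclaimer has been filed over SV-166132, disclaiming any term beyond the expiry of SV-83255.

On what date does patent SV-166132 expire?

March 24, 2033

Natural term of SV-166132:
  Base: filing + 24 years → 23 January 2033.
  Appellate Stay Credit: +60 days → 24 March 2033.
Expiry of referenced patent SV-83255:
  Base: filing + 24 years → 6 July 2031.
  Appellate Stay Credit: +402 days → 11 August 2032.
  Office Delay Adjustment: +378 days → 24 August 2033.
Terminal disclaimer: SV-166132 expires on the earlier of 24 March 2033 and 24 August 2033.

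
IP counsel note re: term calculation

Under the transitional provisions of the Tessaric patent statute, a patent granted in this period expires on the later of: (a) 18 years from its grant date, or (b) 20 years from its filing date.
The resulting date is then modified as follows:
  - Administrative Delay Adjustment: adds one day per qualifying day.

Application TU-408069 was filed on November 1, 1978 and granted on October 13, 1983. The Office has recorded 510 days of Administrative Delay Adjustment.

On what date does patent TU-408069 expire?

2003-03-07

(a) grant + 18 years → 13 October 2001.
(b) filing + 20 years → 1 November 1998.
Later of the two: 13 October 2001.
Administrative Delay Adjustment: +510 days → 7 March 2003.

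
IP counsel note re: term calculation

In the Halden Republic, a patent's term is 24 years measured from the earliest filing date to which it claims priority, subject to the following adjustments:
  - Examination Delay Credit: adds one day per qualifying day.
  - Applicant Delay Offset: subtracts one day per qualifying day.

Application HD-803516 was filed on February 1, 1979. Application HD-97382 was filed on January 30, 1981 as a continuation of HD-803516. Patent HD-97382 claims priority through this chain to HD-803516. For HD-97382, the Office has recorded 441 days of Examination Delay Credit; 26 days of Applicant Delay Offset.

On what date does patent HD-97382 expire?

Earliest priority filing: 1 February 1979.
Base term: 1 February 1979 + 24 years → 1 February 2003.
Examination Delay Credit: +441 days → 17 April 2004.
Applicant Delay Offset: −26 days → 22 March 2004.

March 22, 2004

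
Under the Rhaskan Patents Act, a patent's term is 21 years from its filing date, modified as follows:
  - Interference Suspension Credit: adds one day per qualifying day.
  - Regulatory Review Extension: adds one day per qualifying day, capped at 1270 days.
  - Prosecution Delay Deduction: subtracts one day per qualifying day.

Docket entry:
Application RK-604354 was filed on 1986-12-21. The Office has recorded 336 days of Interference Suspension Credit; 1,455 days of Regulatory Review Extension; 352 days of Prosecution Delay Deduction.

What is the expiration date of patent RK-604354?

Base term: filing date + 21 years → 21 December 2007.
Interference Suspension Credit: +336 days → 21 November 2008.
Regulatory Review Extension: 1455 days claimed exceeds the 1270-day cap, so +1270 days → 14 May 2012.
Prosecution Delay Deduction: −352 days → 28 May 2011.

May 28, 2011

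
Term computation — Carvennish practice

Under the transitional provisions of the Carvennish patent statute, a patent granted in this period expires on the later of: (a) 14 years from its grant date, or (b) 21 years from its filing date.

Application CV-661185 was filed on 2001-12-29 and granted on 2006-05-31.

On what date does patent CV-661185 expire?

(a) grant + 14 years → 31 May 2020.
(b) filing + 21 years → 29 December 2022.
Later of the two: 29 December 2022.

2022-12-29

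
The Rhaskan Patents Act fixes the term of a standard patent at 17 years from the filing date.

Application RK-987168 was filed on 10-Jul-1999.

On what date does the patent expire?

Filing date + 17 years → 10 July 2016.

July 10, 2016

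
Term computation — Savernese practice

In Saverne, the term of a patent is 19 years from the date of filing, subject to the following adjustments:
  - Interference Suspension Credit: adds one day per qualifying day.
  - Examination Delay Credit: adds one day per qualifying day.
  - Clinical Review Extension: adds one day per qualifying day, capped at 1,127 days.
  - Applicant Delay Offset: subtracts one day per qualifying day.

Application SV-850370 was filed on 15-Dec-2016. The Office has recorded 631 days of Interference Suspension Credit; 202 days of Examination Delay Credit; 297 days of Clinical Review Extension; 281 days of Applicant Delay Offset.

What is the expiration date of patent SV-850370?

April 12, 2038

Base term: filing date + 19 years → 15 December 2035.
Interference Suspension Credit: +631 days → 6 September 2037.
Examination Delay Credit: +202 days → 27 March 2038.
Clinical Review Extension: 297 days (within the 1127-day cap) → +297 days → 18 January 2039.
Applicant Delay Offset: −281 days → 12 April 2038.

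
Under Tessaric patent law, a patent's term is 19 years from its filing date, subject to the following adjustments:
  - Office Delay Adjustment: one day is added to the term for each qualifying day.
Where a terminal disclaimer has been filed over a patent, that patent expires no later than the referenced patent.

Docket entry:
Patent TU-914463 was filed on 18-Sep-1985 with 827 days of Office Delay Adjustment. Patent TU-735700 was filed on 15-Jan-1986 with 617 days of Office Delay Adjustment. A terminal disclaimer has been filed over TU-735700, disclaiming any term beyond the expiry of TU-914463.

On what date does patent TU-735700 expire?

September 24, 2006

Natural term of TU-735700:
  Base: filing + 19 years → 15 January 2005.
  Office Delay Adjustment: +617 days → 24 September 2006.
Expiry of referenced patent TU-914463:
  Base: filing + 19 years → 18 September 2004.
  Office Delay Adjustment: +827 days → 24 December 2006.
Terminal disclaimer: TU-735700 expires on the earlier of 24 September 2006 and 24 December 2006.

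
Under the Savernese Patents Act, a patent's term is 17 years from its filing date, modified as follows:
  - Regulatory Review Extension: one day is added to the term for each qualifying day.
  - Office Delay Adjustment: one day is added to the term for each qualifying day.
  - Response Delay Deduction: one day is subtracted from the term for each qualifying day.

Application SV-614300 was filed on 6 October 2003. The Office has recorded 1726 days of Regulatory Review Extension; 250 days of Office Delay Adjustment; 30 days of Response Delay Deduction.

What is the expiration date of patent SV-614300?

February 3, 2026

Base term: filing date + 17 years → 6 October 2020.
Regulatory Review Extension: +1726 days → 28 June 2025.
Office Delay Adjustment: +250 days → 5 March 2026.
Response Delay Deduction: −30 days → 3 February 2026.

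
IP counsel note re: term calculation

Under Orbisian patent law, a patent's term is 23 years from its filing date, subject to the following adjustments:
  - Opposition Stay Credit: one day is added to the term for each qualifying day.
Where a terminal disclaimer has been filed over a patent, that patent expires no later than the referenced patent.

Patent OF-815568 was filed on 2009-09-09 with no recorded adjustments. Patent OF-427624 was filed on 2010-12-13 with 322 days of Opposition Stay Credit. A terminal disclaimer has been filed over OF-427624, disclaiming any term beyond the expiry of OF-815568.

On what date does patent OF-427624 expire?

September 9, 2032

Natural term of OF-427624:
  Base: filing + 23 years → 13 December 2033.
  Opposition Stay Credit: +322 days → 31 October 2034.
Expiry of referenced patent OF-815568:
  Base: filing + 23 years → 9 September 2032.
Terminal disclaimer: OF-427624 expires on the earlier of 31 October 2034 and 9 September 2032.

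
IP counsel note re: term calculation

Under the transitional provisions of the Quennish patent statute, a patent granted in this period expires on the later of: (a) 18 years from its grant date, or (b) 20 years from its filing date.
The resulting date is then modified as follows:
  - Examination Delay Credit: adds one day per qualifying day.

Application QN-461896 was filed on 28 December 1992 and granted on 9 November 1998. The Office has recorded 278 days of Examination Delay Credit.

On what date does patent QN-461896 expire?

(a) grant + 18 years → 9 November 2016.
(b) filing + 20 years → 28 December 2012.
Later of the two: 9 November 2016.
Examination Delay Credit: +278 days → 14 August 2017.

2017-08-14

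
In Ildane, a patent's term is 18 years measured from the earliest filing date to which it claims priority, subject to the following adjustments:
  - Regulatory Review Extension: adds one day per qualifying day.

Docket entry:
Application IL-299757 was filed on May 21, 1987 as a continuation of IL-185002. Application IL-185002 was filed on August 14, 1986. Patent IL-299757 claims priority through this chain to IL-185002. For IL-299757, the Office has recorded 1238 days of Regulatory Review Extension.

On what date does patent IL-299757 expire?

Earliest priority filing: 14 August 1986.
Base term: 14 August 1986 + 18 years → 14 August 2004.
Regulatory Review Extension: +1238 days → 4 January 2008.

2008-01-04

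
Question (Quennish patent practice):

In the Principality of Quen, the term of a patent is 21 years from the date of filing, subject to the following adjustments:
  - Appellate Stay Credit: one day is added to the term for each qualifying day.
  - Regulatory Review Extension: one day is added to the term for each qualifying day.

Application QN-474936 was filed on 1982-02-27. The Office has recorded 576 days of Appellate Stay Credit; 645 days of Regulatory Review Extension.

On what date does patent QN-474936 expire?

July 2, 2006

Base term: filing date + 21 years → 27 February 2003.
Appellate Stay Credit: +576 days → 25 September 2004.
Regulatory Review Extension: +645 days → 2 July 2006.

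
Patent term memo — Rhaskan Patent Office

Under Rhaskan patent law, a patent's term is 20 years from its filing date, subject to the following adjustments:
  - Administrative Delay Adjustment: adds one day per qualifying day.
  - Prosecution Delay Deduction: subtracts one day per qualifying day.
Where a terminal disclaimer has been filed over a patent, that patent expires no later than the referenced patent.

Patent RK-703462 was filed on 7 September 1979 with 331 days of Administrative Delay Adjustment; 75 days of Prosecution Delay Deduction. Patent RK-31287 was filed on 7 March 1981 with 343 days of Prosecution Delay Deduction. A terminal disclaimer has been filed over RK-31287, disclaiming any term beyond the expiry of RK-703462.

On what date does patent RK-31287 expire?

2000-03-29

Natural term of RK-31287:
  Base: filing + 20 years → 7 March 2001.
  Prosecution Delay Deduction: −343 days → 29 March 2000.
Expiry of referenced patent RK-703462:
  Base: filing + 20 years → 7 September 1999.
  Administrative Delay Adjustment: +331 days → 3 August 2000.
  Prosecution Delay Deduction: −75 days → 20 May 2000.
Terminal disclaimer: RK-31287 expires on the earlier of 29 March 2000 and 20 May 2000.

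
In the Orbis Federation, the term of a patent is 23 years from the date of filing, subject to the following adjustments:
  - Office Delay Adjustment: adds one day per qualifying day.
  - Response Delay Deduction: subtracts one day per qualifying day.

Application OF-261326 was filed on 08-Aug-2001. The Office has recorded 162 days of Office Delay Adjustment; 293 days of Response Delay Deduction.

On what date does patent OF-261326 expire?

2024-03-30

Base term: filing date + 23 years → 8 August 2024.
Office Delay Adjustment: +162 days → 17 January 2025.
Response Delay Deduction: −293 days → 30 March 2024.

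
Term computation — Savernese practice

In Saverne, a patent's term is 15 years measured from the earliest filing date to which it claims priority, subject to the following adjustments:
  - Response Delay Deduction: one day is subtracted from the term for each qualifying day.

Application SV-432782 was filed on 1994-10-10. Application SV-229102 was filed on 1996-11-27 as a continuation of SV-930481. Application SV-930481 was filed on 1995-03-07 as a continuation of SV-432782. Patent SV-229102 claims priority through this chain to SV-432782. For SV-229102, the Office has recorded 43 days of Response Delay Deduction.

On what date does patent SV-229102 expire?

2009-08-28

Earliest priority filing: 10 October 1994.
Base term: 10 October 1994 + 15 years → 10 October 2009.
Response Delay Deduction: −43 days → 28 August 2009.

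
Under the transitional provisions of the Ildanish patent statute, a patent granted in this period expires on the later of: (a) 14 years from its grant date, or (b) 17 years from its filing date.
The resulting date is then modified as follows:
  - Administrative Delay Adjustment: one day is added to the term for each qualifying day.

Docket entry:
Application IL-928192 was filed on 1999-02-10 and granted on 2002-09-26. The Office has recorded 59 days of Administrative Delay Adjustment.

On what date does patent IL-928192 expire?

(a) grant + 14 years → 26 September 2016.
(b) filing + 17 years → 10 February 2016.
Later of the two: 26 September 2016.
Administrative Delay Adjustment: +59 days → 24 November 2016.

2016-11-24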